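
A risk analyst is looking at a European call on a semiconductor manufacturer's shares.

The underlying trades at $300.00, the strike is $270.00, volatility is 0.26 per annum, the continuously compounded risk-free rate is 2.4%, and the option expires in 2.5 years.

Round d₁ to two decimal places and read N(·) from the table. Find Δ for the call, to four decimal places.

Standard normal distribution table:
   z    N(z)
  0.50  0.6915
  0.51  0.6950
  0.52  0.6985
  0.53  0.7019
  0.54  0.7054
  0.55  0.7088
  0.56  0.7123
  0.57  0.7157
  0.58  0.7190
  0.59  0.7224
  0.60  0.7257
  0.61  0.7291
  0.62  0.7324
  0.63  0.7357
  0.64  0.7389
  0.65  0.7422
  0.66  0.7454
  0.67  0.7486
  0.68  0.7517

0.7291

σ√T = 0.26 × 1.5811 = 0.4111
d₁ = [ln(300/270) + (0.024 + 0.26²/2)·2.5] / 0.4111 = [0.1054 + 0.1445] / 0.4111 = 0.6078 ⇒ 0.61
N(d₁) = N(0.61) = 0.7291
Δ_call = N(d₁) = 0.7291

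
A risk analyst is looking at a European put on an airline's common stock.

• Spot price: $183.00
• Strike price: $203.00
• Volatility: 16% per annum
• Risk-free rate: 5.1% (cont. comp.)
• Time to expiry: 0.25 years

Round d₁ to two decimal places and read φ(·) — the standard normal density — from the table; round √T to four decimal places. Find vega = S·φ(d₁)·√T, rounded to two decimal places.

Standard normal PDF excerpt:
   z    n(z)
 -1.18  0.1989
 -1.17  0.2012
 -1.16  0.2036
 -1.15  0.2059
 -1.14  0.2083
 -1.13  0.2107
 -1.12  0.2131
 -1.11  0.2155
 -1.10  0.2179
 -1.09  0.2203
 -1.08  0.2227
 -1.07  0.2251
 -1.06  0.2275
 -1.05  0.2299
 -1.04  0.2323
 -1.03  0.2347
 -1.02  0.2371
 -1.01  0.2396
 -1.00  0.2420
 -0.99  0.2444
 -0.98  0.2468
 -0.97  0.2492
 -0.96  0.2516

T = 0.25;  σ√T = 0.0800
d₁ = [ln(183/203) + (0.051 + 0.16²/2)·0.25] / 0.0800 = [-0.1037 + 0.0159] / 0.0800 = -1.0971 which rounds to -1.10
√T = √0.25 = 0.5000
φ(d₁) = φ(-1.10) = 0.2179
vega = S·φ(d₁)·√T = 183·0.2179·0.5000 = 19.9379

19.94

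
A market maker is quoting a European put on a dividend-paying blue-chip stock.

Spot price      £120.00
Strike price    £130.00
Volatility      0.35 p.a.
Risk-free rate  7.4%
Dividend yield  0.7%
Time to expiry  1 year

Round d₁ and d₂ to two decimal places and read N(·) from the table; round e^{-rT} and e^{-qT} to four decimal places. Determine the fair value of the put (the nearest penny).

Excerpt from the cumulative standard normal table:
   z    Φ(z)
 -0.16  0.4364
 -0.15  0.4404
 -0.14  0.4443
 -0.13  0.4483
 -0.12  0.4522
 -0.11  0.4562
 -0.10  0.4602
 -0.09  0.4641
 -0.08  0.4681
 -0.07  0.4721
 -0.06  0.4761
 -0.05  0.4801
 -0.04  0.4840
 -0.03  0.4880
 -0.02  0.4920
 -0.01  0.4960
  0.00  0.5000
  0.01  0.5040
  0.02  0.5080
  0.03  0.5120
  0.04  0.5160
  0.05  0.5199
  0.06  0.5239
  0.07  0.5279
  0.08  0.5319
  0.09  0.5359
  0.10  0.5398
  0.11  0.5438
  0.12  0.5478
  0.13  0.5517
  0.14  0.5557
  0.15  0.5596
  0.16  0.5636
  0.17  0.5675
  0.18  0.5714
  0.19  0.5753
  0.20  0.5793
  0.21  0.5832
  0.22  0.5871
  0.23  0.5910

σ√T = 0.35 × 1.0000 = 0.3500
d₁ = [ln(120/130) + (0.074 − 0.007 + ½·0.35²)·1] / (σ√T) = (-0.0800 + 0.1282) / 0.3500 = 0.1377 which rounds to 0.14
d₂ = 0.1377 − 0.3500 = -0.2123 which rounds to -0.21
exp(−qT) = exp(−0.007·1) = 0.9930;  exp(−rT) = exp(−0.074·1) = 0.9287
N(−d₂) = N(0.21) = 0.5832;  N(−d₁) = N(-0.14) = 0.4443
P = 130·0.9287·0.5832 − 120·0.9930·0.4443 = 70.4103 − 52.9428 = 17.4675

£17.47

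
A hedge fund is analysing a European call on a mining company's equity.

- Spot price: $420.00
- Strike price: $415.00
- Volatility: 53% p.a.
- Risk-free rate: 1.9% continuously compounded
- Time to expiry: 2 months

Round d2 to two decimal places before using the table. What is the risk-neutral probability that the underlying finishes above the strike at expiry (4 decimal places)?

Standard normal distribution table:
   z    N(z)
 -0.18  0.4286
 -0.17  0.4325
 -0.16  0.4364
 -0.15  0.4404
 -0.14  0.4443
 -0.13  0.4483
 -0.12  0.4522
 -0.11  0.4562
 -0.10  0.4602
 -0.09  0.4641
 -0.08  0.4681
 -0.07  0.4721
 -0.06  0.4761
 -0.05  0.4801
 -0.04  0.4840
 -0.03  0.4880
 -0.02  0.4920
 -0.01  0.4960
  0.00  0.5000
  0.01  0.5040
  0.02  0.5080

σ√T = 0.53·√0.1667 = 0.2164
d₁ = [ln(420/415) + (0.019 + ½·0.53²)·0.1667] / (σ√T) = (0.0120 + 0.0266) / 0.2164 = 0.1782 → 0.18
d₂ = 0.1782 − 0.2164 = -0.0382 → -0.04
Pr(exercise) under Q = N(d₂) = 0.4840

0.4840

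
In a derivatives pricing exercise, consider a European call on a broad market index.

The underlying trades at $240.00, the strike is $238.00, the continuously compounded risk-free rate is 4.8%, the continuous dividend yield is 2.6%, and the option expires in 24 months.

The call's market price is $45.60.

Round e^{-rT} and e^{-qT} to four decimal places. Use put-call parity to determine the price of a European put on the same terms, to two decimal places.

$33.99

e^(−qT) = e^(−0.026·2) = 0.9493;  e^(−rT) = e^(−0.048·2) = 0.9085
Put-call parity: C − P = S·e^(−qT) − K·e^(−rT) = 240·0.9493 − 238·0.9085 = 227.8320 − 216.2230 = 11.6090
P = C − (C − P) = 45.60 − (11.6090) = 33.9910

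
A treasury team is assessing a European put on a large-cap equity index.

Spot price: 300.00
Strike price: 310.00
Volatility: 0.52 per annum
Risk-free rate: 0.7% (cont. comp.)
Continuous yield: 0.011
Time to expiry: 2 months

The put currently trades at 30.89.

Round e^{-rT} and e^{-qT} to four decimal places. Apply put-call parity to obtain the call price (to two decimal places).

e^(−qT) = e^(−0.011·0.1667) = 0.9982;  e^(−rT) = e^(−0.007·0.1667) = 0.9988
Put-call parity: C − P = S·e^(−qT) − K·e^(−rT) = 300·0.9982 − 310·0.9988 = 299.4600 − 309.6280 = -10.1680
C = P + (C − P) = 30.89 + (-10.1680) = 20.7220

20.72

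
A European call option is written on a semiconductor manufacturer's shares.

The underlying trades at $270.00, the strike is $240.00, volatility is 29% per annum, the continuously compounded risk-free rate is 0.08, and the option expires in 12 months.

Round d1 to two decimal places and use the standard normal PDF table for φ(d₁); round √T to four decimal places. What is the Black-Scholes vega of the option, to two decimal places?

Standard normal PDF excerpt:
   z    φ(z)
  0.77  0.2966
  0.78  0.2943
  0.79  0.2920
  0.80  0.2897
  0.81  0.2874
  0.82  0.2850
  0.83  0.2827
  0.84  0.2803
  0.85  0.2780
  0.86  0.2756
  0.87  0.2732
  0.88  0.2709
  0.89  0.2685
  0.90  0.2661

76.33

σ√T = 0.29 × 1.0000 = 0.2900
d₁ = [ln(270/240) + (0.08 + 0.29²/2)·1] / 0.2900 = [0.1178 + 0.1220] / 0.2900 = 0.8270 ⇒ 0.83
√T = √1 = 1.0000
φ(d₁) = φ(0.83) = 0.2827
vega = S·φ(d₁)·√T = 270·0.2827·1.0000 = 76.3290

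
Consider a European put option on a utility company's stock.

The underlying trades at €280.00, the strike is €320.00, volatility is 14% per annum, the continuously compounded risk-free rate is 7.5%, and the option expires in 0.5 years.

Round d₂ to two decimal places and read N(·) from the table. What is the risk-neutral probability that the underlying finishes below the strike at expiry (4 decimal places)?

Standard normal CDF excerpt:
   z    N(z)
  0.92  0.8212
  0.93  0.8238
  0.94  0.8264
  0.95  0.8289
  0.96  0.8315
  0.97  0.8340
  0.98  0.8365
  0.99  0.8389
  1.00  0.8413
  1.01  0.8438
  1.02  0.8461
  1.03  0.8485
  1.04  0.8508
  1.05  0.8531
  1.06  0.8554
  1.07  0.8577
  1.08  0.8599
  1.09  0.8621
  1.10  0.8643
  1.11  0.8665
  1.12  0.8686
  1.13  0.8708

0.8461

σ√T = 0.14·√0.5 = 0.0990
ln(S/K) + (r + σ²/2)T = ln(280/320) + (0.075 + 0.14²/2)·0.5 = -0.1335 + 0.0424 = -0.0911
d₁ = -0.0911 / 0.0990 = -0.9206 ⇒ -0.92
d₂ = d₁ − σ√T = -0.9206 − 0.0990 = -1.0196 ⇒ -1.02
Risk-neutral Pr[S_T < K] = N(−d₂) = N(1.02) = 0.8461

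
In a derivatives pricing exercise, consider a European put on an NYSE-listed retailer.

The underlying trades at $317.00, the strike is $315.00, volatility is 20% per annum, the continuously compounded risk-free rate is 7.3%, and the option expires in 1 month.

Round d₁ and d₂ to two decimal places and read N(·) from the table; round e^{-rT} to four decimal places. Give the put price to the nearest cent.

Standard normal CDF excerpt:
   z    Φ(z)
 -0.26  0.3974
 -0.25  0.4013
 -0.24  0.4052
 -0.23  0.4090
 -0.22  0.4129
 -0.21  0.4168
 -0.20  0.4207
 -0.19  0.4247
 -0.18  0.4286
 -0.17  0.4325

$4.52

T = 0.08333;  σ√T = 0.0577
d₁ = [ln(317/315) + (0.073 + ½·0.2²)·0.08333] / (σ√T) = (0.0063 + 0.0077) / 0.0577 = 0.2439 which rounds to 0.24
d₂ = 0.2439 − 0.0577 = 0.1861 which rounds to 0.19
exp(−rT) = exp(−0.073·0.08333) = 0.9939
P = 315·0.9939·N(-0.19) − 317·N(-0.24) = 315·0.9939·0.4247 − 317·0.4052 = 132.9644 − 128.4484 = 4.5160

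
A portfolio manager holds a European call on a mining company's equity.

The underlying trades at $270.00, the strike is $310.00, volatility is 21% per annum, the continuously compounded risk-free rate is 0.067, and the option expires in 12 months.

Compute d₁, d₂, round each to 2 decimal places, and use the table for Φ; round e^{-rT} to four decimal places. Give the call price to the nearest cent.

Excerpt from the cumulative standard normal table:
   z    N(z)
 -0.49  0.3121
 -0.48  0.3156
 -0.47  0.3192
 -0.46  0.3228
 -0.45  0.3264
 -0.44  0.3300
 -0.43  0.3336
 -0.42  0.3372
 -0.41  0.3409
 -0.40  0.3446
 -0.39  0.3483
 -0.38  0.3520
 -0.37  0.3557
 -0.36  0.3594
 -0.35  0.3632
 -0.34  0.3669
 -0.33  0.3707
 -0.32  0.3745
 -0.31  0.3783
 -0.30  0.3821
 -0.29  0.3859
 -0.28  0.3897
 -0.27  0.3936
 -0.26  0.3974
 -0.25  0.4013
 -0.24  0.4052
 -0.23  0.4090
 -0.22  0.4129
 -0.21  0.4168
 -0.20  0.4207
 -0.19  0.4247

T = 1;  σ√T = 0.2100
ln(S/K) + (r + σ²/2)T = ln(270/310) + (0.067 + 0.21²/2)·1 = -0.1382 + 0.0891 = -0.0491
d₁ = -0.0491 / 0.2100 = -0.2338 which rounds to -0.23
d₂ = d₁ − σ√T = -0.2338 − 0.2100 = -0.4438 which rounds to -0.44
exp(−rT) = exp(−0.067·1) = 0.9352
N(d₁) = N(-0.23) = 0.4090;  N(d₂) = N(-0.44) = 0.3300
C = 270·0.4090 − 310·0.9352·0.3300 = 110.4300 − 95.6710 = 14.7590

$14.76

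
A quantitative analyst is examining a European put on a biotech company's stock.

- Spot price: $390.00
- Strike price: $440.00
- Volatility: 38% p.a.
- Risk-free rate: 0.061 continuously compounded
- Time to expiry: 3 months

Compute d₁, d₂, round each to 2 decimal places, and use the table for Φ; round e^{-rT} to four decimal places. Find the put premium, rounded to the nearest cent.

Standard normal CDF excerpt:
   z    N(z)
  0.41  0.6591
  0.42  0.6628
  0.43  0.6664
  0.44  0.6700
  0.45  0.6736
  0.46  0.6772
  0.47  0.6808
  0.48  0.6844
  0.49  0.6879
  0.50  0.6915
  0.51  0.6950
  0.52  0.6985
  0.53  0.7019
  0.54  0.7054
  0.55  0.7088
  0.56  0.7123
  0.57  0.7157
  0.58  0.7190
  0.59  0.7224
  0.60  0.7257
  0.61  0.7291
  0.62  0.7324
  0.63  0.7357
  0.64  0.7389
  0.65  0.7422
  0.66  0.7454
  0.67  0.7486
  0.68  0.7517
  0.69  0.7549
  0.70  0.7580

$57.53

σ√T = 0.38 × 0.5000 = 0.1900
d₁ = [ln(390/440) + (0.061 + 0.38²/2)·0.25] / 0.1900 = [-0.1206 + 0.0333] / 0.1900 = -0.4596 ≈ -0.46
d₂ = d₁ − σ√T = -0.4596 − 0.1900 = -0.6496 ≈ -0.65
exp(−rT) = exp(−0.061·0.25) = 0.9849
N(−d₂) = N(0.65) = 0.7422;  N(−d₁) = N(0.46) = 0.6772
P = 440·0.9849·0.7422 − 390·0.6772 = 321.6368 − 264.1080 = 57.5288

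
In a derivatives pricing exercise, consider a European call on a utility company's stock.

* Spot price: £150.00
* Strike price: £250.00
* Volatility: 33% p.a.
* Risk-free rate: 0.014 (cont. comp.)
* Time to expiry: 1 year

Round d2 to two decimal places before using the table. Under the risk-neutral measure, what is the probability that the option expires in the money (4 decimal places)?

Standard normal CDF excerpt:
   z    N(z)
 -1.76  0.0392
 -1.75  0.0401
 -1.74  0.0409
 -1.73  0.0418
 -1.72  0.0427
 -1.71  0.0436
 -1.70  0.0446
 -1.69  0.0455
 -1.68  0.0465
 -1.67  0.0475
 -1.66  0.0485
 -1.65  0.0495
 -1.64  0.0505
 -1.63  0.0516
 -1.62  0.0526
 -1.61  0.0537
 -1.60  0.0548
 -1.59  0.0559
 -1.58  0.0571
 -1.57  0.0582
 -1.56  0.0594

0.0475

σ√T = 0.33·√1 = 0.3300
d₁ = [ln(150/250) + (0.014 + 0.33²/2)·1] / 0.3300 = [-0.5108 + 0.0685] / 0.3300 = -1.3405 which rounds to -1.34
d₂ = d₁ − σ√T = -1.3405 − 0.3300 = -1.6705 which rounds to -1.67
Pr(exercise) under Q = N(d₂) = 0.0475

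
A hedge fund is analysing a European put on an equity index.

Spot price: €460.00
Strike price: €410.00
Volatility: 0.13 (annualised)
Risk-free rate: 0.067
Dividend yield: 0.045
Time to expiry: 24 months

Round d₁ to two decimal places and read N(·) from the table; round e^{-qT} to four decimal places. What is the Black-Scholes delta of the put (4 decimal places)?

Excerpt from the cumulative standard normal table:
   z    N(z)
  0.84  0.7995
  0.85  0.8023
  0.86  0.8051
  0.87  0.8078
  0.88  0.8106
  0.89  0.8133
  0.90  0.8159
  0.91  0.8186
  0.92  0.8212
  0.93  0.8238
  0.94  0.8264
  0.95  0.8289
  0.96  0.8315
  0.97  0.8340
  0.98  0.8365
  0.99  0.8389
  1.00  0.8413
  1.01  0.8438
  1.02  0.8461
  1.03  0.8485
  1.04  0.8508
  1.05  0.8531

-0.1540

σ√T = 0.13·√2 = 0.1838
d₁ = [ln(460/410) + (0.067 − 0.045 + 0.13²/2)·2] / 0.1838 = [0.1151 + 0.0609] / 0.1838 = 0.9571 ≈ 0.96
N(d₁) = N(0.96) = 0.8315
Δ_put = e^(−qT)·(N(d₁) − 1) = 0.9139·(0.8315 − 1) = -0.1540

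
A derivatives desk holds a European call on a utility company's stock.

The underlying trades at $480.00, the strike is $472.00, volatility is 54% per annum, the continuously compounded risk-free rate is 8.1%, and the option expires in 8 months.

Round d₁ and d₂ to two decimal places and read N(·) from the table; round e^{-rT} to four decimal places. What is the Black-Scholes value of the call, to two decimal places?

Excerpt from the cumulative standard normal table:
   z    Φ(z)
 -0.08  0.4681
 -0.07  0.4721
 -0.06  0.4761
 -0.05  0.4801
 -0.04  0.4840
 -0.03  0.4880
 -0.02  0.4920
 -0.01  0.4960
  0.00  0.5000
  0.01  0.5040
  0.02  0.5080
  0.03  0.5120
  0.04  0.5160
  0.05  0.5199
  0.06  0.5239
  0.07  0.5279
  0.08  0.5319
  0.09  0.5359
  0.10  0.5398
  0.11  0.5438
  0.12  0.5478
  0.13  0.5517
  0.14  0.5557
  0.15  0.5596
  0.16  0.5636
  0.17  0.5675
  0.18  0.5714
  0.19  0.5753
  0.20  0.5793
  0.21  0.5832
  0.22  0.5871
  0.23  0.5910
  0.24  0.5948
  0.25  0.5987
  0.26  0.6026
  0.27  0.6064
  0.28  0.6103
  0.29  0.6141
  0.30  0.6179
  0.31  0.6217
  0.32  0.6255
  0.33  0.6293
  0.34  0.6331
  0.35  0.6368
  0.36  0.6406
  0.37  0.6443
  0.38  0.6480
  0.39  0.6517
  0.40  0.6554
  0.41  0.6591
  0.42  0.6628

$98.14

σ√T = 0.54·√0.6667 = 0.4409
ln(S/K) + (r + σ²/2)T = ln(480/472) + (0.081 + 0.54²/2)·0.6667 = 0.0168 + 0.1512 = 0.1680
d₁ = 0.1680 / 0.4409 = 0.3810 ⇒ 0.38
d₂ = d₁ − σ√T = 0.3810 − 0.4409 = -0.0599 ⇒ -0.06
exp(−rT) = exp(−0.081·0.6667) = 0.9474
N(d₁) = N(0.38) = 0.6480;  N(d₂) = N(-0.06) = 0.4761
C = 480·0.6480 − 472·0.9474·0.4761 = 311.0400 − 212.8990 = 98.1410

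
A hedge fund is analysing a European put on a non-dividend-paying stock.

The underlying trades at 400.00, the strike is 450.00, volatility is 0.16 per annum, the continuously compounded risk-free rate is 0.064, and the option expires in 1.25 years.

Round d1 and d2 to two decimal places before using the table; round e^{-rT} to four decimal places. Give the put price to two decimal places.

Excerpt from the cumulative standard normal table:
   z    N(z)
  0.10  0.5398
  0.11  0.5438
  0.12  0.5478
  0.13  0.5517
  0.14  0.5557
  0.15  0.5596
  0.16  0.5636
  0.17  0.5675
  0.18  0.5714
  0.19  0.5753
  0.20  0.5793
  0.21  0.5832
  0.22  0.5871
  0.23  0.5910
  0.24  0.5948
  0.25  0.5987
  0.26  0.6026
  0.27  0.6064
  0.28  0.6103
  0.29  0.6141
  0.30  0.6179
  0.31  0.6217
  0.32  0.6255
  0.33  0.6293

37.55

σ√T = 0.16·√1.25 = 0.1789
d₁ = [ln(400/450) + (0.064 + 0.16²/2)·1.25] / 0.1789 = [-0.1178 + 0.0960] / 0.1789 = -0.1218 → -0.12
d₂ = d₁ − σ√T = -0.1218 − 0.1789 = -0.3007 → -0.30
exp(−rT) = exp(−0.064·1.25) = 0.9231
N(−d₂) = N(0.30) = 0.6179;  N(−d₁) = N(0.12) = 0.5478
P = 450·0.9231·0.6179 − 400·0.5478 = 256.6726 − 219.1200 = 37.5526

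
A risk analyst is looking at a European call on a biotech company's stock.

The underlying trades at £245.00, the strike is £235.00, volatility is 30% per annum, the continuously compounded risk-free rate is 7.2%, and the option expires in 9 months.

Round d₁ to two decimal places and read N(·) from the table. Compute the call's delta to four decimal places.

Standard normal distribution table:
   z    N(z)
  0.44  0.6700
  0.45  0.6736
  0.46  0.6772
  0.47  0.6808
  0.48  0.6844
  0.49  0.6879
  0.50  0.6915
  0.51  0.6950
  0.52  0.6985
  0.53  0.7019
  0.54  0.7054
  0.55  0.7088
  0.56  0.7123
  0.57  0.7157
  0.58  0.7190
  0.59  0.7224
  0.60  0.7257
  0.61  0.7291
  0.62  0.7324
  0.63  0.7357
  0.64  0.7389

0.6915

σ√T = 0.3·√0.75 = 0.2598
ln(S/K) + (r + σ²/2)T = ln(245/235) + (0.072 + 0.3²/2)·0.75 = 0.0417 + 0.0877 = 0.1294
d₁ = 0.1294 / 0.2598 = 0.4981 ≈ 0.50
N(d₁) = N(0.50) = 0.6915
Δ_call = N(d₁) = 0.6915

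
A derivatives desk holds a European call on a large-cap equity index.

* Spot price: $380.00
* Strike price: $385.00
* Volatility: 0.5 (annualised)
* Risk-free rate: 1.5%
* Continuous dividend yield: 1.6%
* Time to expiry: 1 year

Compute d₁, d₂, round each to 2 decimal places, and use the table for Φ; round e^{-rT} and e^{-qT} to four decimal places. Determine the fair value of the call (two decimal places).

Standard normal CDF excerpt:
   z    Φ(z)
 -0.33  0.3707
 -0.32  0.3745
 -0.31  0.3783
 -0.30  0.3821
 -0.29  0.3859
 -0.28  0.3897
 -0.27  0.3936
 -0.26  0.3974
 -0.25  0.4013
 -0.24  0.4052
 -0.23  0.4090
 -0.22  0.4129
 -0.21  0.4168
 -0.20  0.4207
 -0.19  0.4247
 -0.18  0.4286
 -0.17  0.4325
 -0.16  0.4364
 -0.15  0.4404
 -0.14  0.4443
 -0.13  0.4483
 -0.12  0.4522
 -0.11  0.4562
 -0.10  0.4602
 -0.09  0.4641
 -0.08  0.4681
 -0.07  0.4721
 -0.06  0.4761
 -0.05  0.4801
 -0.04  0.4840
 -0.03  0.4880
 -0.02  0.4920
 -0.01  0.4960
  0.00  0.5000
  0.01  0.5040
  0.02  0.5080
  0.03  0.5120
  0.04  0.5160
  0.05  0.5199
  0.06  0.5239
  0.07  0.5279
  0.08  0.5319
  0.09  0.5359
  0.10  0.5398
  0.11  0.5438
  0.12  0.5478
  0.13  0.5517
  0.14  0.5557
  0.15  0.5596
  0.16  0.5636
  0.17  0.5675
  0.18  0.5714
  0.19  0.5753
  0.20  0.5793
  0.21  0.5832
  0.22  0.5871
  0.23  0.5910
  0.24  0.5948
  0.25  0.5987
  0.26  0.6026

T = 1;  σ√T = 0.5000
ln(S/K) + (r − q + σ²/2)T = ln(380/385) + (0.015 − 0.016 + 0.5²/2)·1 = -0.0131 + 0.1240 = 0.1109
d₁ = 0.1109 / 0.5000 = 0.2219 ⇒ 0.22
d₂ = d₁ − σ√T = 0.2219 − 0.5000 = -0.2781 ⇒ -0.28
exp(−qT) = exp(−0.016·1) = 0.9841;  exp(−rT) = exp(−0.015·1) = 0.9851
N(d₁) = N(0.22) = 0.5871;  N(d₂) = N(-0.28) = 0.3897
C = 380·0.9841·0.5871 − 385·0.9851·0.3897 = 219.5507 − 147.7990 = 71.7518

$71.75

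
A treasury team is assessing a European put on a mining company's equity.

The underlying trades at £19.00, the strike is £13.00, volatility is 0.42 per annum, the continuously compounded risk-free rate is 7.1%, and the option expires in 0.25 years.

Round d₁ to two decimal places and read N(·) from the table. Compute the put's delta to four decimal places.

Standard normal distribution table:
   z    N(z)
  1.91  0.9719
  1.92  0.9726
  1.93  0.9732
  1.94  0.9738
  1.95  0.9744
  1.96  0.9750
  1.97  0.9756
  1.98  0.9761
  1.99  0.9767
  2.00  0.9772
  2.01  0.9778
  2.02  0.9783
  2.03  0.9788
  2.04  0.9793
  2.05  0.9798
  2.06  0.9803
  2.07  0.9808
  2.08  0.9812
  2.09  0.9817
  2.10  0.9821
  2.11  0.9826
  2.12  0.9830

σ√T = 0.42·√0.25 = 0.2100
d₁ = [ln(19/13) + (0.071 + 0.42²/2)·0.25] / 0.2100 = [0.3795 + 0.0398] / 0.2100 = 1.9966 ⇒ 2.00
N(d₁) = N(2.00) = 0.9772
Δ_put = N(d₁) − 1 = 0.9772 − 1 = -0.0228

-0.0228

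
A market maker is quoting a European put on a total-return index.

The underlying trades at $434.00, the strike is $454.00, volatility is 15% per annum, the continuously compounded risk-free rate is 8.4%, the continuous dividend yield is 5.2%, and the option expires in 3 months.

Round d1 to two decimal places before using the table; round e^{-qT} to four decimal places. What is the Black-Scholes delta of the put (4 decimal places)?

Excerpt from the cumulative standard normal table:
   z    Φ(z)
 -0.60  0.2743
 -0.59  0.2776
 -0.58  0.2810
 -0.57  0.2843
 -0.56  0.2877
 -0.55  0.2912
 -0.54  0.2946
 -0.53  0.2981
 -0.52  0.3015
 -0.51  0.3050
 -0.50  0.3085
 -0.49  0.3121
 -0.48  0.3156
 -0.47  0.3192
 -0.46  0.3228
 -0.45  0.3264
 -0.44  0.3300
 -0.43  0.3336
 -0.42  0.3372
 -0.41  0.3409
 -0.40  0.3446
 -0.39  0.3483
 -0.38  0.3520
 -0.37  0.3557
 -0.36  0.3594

σ√T = 0.15·√0.25 = 0.0750
d₁ = [ln(434/454) + (0.084 − 0.052 + 0.15²/2)·0.25] / 0.0750 = [-0.0451 + 0.0108] / 0.0750 = -0.4565 ⇒ -0.46
N(d₁) = N(-0.46) = 0.3228
Δ_put = exp(−qT)·(N(d₁) − 1) = 0.9871·(0.3228 − 1) = -0.6685

-0.6685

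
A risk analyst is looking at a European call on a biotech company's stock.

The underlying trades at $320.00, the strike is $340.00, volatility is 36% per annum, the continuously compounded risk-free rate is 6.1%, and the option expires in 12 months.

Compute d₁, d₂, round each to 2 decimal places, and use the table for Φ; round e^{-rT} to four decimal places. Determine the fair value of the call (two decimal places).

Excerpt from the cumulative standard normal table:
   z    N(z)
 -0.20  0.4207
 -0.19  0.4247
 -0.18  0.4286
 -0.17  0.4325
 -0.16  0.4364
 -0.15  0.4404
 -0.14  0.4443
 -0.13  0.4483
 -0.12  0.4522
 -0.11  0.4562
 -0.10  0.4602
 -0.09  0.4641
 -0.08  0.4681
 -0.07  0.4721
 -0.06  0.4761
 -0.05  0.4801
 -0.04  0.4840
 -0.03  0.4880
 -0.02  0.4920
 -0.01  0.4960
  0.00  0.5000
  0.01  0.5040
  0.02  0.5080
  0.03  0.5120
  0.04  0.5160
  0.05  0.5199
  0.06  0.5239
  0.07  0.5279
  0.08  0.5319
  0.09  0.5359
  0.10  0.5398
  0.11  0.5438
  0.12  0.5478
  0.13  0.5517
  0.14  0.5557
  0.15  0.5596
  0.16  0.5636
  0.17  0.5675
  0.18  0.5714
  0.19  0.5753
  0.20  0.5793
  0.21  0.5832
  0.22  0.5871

$45.75

T = 1;  σ√T = 0.3600
d₁ = [ln(320/340) + (0.061 + 0.36²/2)·1] / 0.3600 = [-0.0606 + 0.1258] / 0.3600 = 0.1810 ⇒ 0.18
d₂ = d₁ − σ√T = 0.1810 − 0.3600 = -0.1790 ⇒ -0.18
exp(−rT) = exp(−0.061·1) = 0.9408
C = 320·N(0.18) − 340·0.9408·N(-0.18) = 320·0.5714 − 340·0.9408·0.4286 = 182.8480 − 137.0971 = 45.7509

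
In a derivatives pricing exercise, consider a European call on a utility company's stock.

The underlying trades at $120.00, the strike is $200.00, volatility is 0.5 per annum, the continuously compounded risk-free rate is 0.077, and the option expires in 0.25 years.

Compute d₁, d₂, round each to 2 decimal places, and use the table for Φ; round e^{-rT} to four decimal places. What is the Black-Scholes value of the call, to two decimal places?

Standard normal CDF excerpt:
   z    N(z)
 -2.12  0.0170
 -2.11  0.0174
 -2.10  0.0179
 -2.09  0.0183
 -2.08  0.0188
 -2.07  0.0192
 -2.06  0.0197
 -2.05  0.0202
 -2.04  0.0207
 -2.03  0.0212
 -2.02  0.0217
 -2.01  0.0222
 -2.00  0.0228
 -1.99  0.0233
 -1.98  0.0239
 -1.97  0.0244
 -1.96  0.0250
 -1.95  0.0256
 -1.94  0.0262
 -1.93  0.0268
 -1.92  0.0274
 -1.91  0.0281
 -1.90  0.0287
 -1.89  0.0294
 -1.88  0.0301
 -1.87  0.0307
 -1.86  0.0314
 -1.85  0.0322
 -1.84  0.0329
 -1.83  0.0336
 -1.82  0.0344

σ√T = 0.5·√0.25 = 0.2500
d₁ = [ln(120/200) + (0.077 + ½·0.5²)·0.25] / (σ√T) = (-0.5108 + 0.0505) / 0.2500 = -1.8413 → -1.84
d₂ = -1.8413 − 0.2500 = -2.0913 → -2.09
exp(−rT) = exp(−0.077·0.25) = 0.9809
N(d₁) = N(-1.84) = 0.0329;  N(d₂) = N(-2.09) = 0.0183
C = 120·0.0329 − 200·0.9809·0.0183 = 3.9480 − 3.5901 = 0.3579

$0.36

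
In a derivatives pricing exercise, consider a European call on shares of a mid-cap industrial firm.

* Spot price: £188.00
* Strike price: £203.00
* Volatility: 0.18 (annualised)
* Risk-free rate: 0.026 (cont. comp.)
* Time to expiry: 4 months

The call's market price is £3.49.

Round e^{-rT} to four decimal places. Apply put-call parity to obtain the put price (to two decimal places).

£16.74

exp(−rT) = exp(−0.026·0.3333) = 0.9914
Put-call parity: C − P = S − K·e^(−rT) = 188 − 203·0.9914 = 188 − 201.2542 = -13.2542
P = C − (C − P) = 3.49 − (-13.2542) = 16.7442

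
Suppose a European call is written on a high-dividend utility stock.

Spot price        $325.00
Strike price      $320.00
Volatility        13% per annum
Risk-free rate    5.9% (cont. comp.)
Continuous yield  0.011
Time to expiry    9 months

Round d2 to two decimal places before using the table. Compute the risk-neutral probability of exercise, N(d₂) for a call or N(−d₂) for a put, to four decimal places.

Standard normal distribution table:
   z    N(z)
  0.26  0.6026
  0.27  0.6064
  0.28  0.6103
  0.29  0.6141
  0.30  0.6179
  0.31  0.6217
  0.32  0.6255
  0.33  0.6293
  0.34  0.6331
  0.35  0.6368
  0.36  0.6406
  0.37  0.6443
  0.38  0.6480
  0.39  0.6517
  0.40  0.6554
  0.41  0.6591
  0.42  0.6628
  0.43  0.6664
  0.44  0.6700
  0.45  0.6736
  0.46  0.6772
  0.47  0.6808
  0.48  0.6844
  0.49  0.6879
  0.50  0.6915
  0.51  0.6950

0.6554

σ√T = 0.13·√0.75 = 0.1126
d₁ = [ln(325/320) + (0.059 − 0.011 + 0.13²/2)·0.75] / 0.1126 = [0.0155 + 0.0423] / 0.1126 = 0.5138 → 0.51
d₂ = d₁ − σ√T = 0.5138 − 0.1126 = 0.4012 → 0.40
Risk-neutral Pr[S_T > K] = N(d₂) = N(0.40) = 0.6554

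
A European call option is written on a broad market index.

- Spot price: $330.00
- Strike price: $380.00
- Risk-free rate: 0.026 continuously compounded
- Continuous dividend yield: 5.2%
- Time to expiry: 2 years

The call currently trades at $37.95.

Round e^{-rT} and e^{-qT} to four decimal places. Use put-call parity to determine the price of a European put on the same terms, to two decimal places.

exp(−qT) = exp(−0.052·2) = 0.9012;  exp(−rT) = exp(−0.026·2) = 0.9493
Put-call parity: C − P = S·e^(−qT) − K·e^(−rT) = 330·0.9012 − 380·0.9493 = 297.3960 − 360.7340 = -63.3380
P = C − (C − P) = 37.95 − (-63.3380) = 101.2880

$101.29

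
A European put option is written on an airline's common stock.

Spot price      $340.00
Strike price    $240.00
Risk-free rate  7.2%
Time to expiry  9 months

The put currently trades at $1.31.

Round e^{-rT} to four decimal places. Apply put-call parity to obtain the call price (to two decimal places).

e^(−rT) = e^(−0.072·0.75) = 0.9474
Put-call parity: C − P = S − K·e^(−rT) = 340 − 240·0.9474 = 340 − 227.3760 = 112.6240
C = P + (C − P) = 1.31 + (112.6240) = 113.9340

$113.93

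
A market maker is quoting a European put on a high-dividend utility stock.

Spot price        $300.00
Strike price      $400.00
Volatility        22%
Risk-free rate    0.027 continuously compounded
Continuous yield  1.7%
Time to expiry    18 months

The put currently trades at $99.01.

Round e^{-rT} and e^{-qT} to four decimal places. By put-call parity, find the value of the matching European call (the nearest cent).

e^(−qT) = e^(−0.017·1.5) = 0.9748;  e^(−rT) = e^(−0.027·1.5) = 0.9603
Put-call parity: C − P = S·e^(−qT) − K·e^(−rT) = 300·0.9748 − 400·0.9603 = 292.4400 − 384.1200 = -91.6800
C = P + (C − P) = 99.01 + (-91.6800) = 7.3300

$7.33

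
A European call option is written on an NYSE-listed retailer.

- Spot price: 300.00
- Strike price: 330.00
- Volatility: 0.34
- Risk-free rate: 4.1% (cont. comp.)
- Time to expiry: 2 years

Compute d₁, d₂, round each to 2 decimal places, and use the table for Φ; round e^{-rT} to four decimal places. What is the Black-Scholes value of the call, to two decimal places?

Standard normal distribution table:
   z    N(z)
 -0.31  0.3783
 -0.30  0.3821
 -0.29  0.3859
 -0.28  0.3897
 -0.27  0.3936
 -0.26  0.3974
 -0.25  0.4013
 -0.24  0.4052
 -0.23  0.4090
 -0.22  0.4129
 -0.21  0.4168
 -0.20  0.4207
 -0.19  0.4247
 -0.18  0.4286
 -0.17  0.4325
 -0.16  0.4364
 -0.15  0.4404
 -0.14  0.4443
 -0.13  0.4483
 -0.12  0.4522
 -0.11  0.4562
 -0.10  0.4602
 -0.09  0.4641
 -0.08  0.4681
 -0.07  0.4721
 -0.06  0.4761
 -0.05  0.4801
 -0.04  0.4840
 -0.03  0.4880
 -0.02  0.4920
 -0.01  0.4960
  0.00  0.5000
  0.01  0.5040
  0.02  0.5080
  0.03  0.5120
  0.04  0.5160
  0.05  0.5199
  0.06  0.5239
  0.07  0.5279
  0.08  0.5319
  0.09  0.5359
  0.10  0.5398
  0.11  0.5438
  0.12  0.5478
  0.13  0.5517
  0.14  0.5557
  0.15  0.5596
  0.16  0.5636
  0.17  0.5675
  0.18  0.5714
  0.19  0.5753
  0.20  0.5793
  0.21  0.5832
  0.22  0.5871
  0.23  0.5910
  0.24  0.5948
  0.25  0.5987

55.29

σ√T = 0.34·√2 = 0.4808
d₁ = [ln(300/330) + (0.041 + 0.34²/2)·2] / 0.4808 = [-0.0953 + 0.1976] / 0.4808 = 0.2127 ⇒ 0.21
d₂ = d₁ − σ√T = 0.2127 − 0.4808 = -0.2681 ⇒ -0.27
exp(−rT) = exp(−0.041·2) = 0.9213
N(d₁) = N(0.21) = 0.5832;  N(d₂) = N(-0.27) = 0.3936
C = 300·0.5832 − 330·0.9213·0.3936 = 174.9600 − 119.6658 = 55.2942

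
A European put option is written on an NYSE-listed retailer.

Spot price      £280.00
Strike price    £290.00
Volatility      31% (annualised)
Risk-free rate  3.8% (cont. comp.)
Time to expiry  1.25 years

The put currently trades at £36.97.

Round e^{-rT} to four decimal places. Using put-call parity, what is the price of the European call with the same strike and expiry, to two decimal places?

e^(−rT) = e^(−0.038·1.25) = 0.9536
Put-call parity: C − P = S − K·e^(−rT) = 280 − 290·0.9536 = 280 − 276.5440 = 3.4560
C = P + (C − P) = 36.97 + (3.4560) = 40.4260

£40.43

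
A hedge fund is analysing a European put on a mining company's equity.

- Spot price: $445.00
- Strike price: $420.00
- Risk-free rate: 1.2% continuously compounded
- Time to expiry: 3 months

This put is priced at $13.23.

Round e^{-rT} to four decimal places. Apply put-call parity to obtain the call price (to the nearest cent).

$39.49

e^(−rT) = e^(−0.012·0.25) = 0.9970
Put-call parity: C − P = S − K·e^(−rT) = 445 − 420·0.9970 = 445 − 418.7400 = 26.2600
C = P + (C − P) = 13.23 + (26.2600) = 39.4900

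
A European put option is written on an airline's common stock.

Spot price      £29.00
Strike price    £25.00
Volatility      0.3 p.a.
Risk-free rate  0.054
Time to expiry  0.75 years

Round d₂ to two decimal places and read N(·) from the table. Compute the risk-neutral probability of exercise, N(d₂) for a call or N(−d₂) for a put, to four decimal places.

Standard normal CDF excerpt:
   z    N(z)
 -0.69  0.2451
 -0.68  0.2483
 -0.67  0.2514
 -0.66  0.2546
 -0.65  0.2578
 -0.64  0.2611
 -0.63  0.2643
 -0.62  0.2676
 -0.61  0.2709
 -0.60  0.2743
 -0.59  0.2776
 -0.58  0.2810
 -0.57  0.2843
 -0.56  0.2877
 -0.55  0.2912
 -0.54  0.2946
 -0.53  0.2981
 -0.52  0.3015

σ√T = 0.3 × 0.8660 = 0.2598
d₁ = [ln(29/25) + (0.054 + ½·0.3²)·0.75] / (σ√T) = (0.1484 + 0.0743) / 0.2598 = 0.8571 → 0.86
d₂ = 0.8571 − 0.2598 = 0.5972 → 0.60
Pr(exercise) under Q = N(−d₂) = N(-0.60) = 0.2743

0.2743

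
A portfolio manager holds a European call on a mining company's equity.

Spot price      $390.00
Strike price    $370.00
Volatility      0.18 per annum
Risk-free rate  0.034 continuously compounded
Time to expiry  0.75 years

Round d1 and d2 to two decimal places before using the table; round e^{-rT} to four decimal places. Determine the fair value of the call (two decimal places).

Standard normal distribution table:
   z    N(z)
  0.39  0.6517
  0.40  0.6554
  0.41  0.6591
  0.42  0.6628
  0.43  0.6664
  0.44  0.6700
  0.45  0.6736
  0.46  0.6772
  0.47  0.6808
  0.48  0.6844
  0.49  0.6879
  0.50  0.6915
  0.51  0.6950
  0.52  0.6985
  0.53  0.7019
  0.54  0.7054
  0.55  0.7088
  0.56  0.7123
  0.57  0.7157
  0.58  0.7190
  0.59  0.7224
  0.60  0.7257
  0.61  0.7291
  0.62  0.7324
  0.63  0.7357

T = 0.75;  σ√T = 0.1559
d₁ = [ln(390/370) + (0.034 + 0.18²/2)·0.75] / 0.1559 = [0.0526 + 0.0377] / 0.1559 = 0.5792 ≈ 0.58
d₂ = d₁ − σ√T = 0.5792 − 0.1559 = 0.4233 ≈ 0.42
exp(−rT) = exp(−0.034·0.75) = 0.9748
N(d₁) = N(0.58) = 0.7190;  N(d₂) = N(0.42) = 0.6628
C = 390·0.7190 − 370·0.9748·0.6628 = 280.4100 − 239.0561 = 41.3539

$41.35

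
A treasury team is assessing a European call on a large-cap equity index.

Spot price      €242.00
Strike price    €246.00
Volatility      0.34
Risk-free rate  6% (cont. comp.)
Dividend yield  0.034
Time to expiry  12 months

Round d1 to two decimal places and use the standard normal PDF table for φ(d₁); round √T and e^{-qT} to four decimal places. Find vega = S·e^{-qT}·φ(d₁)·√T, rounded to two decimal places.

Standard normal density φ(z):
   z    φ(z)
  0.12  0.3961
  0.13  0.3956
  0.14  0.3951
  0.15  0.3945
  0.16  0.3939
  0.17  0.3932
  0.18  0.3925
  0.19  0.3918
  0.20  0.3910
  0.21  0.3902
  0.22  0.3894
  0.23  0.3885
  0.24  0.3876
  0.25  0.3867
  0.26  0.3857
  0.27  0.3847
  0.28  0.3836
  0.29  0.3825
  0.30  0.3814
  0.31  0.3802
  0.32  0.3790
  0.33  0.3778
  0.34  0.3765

T = 1;  σ√T = 0.3400
d₁ = [ln(242/246) + (0.06 − 0.034 + 0.34²/2)·1] / 0.3400 = [-0.0164 + 0.0838] / 0.3400 = 0.1983 ≈ 0.20
√T = √1 = 1.0000
φ(d₁) = φ(0.20) = 0.3910
exp(−qT) = exp(−0.034·1) = 0.9666
vega = S·exp(−qT)·φ(d₁)·√T = 242·0.9666·0.3910·1.0000 = 91.4616

91.46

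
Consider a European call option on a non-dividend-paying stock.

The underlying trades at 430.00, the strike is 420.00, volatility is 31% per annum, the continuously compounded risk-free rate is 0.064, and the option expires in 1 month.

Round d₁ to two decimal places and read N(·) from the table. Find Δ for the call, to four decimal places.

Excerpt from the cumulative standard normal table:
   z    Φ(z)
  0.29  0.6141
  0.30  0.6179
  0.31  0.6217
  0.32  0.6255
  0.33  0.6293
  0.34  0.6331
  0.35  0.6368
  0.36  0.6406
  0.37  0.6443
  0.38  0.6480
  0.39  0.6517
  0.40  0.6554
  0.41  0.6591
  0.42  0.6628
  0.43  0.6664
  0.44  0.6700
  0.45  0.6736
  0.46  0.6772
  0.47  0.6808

T = 0.08333;  σ√T = 0.0895
ln(S/K) + (r + σ²/2)T = ln(430/420) + (0.064 + 0.31²/2)·0.08333 = 0.0235 + 0.0093 = 0.0329
d₁ = 0.0329 / 0.0895 = 0.3673 → 0.37
N(d₁) = N(0.37) = 0.6443
Δ_call = N(d₁) = 0.6443

0.6443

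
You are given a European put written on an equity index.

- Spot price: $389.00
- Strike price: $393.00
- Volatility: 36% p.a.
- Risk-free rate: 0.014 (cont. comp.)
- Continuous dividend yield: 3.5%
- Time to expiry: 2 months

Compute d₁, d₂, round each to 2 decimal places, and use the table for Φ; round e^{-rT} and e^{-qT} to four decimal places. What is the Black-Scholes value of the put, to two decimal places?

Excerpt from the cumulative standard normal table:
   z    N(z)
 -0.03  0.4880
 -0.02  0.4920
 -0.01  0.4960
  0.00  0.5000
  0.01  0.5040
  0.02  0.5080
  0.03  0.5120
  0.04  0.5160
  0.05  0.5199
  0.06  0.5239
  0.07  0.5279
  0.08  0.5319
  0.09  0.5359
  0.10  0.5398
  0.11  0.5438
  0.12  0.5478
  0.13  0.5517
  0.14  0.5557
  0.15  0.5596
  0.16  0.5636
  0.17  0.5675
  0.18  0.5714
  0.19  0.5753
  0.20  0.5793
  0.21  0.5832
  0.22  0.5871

$26.05

T = 0.1667;  σ√T = 0.1470
d₁ = [ln(389/393) + (0.014 − 0.035 + 0.36²/2)·0.1667] / 0.1470 = [-0.0102 + 0.0073] / 0.1470 = -0.0199 ≈ -0.02
d₂ = d₁ − σ√T = -0.0199 − 0.1470 = -0.1669 ≈ -0.17
exp(−qT) = exp(−0.035·0.1667) = 0.9942;  exp(−rT) = exp(−0.014·0.1667) = 0.9977
P = 393·0.9977·N(0.17) − 389·0.9942·N(0.02) = 393·0.9977·0.5675 − 389·0.9942·0.5080 = 222.5145 − 196.4659 = 26.0487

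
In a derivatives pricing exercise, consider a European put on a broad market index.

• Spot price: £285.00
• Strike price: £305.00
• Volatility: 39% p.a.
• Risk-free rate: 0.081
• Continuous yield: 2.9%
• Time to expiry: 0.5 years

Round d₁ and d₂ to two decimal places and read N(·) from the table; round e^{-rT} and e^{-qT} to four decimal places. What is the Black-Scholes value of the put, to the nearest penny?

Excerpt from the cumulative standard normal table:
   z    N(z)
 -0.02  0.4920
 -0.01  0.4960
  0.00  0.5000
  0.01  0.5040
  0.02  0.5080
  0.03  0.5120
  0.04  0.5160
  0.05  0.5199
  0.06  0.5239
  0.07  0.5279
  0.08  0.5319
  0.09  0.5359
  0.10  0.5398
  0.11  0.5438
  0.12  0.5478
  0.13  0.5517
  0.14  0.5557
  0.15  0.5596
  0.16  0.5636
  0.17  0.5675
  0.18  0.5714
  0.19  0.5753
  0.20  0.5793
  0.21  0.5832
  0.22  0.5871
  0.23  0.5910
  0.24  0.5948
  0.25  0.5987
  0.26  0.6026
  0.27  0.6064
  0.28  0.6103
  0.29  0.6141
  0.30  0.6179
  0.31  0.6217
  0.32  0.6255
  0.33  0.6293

σ√T = 0.39·√0.5 = 0.2758
d₁ = [ln(285/305) + (0.081 − 0.029 + 0.39²/2)·0.5] / 0.2758 = [-0.0678 + 0.0640] / 0.2758 = -0.0138 → -0.01
d₂ = d₁ − σ√T = -0.0138 − 0.2758 = -0.2895 → -0.29
exp(−qT) = exp(−0.029·0.5) = 0.9856;  exp(−rT) = exp(−0.081·0.5) = 0.9603
N(−d₂) = N(0.29) = 0.6141;  N(−d₁) = N(0.01) = 0.5040
P = 305·0.9603·0.6141 − 285·0.9856·0.5040 = 179.8647 − 141.5716 = 38.2931

£38.29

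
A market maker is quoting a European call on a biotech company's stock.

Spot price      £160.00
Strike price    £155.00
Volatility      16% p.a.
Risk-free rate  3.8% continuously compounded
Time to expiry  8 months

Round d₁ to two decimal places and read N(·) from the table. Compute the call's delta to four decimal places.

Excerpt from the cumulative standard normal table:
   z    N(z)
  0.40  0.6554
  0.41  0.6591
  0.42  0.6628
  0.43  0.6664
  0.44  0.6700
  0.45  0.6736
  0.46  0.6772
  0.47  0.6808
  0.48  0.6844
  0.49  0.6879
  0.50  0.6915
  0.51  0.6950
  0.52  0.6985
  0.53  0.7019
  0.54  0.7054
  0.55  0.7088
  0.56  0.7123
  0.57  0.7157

σ√T = 0.16 × 0.8165 = 0.1306
ln(S/K) + (r + σ²/2)T = ln(160/155) + (0.038 + 0.16²/2)·0.6667 = 0.0317 + 0.0339 = 0.0656
d₁ = 0.0656 / 0.1306 = 0.5023 → 0.50
N(d₁) = N(0.50) = 0.6915
Δ_call = N(d₁) = 0.6915

0.6915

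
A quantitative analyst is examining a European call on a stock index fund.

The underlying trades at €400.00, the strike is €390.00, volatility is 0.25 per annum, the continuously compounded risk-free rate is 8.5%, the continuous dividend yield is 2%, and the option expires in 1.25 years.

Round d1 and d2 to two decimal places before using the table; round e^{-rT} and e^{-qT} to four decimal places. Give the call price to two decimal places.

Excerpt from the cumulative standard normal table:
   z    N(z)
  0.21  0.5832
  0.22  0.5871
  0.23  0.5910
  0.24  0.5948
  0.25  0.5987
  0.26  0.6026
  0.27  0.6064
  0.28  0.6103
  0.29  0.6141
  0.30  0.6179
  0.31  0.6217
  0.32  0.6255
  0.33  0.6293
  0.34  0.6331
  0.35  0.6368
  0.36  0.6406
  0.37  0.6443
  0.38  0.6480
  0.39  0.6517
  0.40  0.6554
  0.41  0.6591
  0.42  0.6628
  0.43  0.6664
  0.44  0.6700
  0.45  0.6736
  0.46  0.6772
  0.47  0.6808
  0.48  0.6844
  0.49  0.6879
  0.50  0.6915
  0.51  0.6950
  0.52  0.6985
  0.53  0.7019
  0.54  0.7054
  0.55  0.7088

€63.91

σ√T = 0.25 × 1.1180 = 0.2795
d₁ = [ln(400/390) + (0.085 − 0.02 + 0.25²/2)·1.25] / 0.2795 = [0.0253 + 0.1203] / 0.2795 = 0.5210 ⇒ 0.52
d₂ = d₁ − σ√T = 0.5210 − 0.2795 = 0.2415 ⇒ 0.24
exp(−qT) = exp(−0.02·1.25) = 0.9753;  exp(−rT) = exp(−0.085·1.25) = 0.8992
C = 400·0.9753·N(0.52) − 390·0.8992·N(0.24) = 400·0.9753·0.6985 − 390·0.8992·0.5948 = 272.4988 − 208.5892 = 63.9096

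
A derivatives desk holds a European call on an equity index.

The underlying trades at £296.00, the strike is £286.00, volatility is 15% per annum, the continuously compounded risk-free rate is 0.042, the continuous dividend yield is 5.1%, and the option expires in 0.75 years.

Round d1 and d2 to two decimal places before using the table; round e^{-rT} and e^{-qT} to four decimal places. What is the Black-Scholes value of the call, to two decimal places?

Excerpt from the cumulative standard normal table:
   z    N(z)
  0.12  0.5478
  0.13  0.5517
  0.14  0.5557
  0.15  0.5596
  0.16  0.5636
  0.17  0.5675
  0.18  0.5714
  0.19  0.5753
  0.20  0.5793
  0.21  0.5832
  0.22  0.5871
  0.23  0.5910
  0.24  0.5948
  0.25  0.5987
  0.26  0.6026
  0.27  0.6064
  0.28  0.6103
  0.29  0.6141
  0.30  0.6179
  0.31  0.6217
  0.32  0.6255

£18.79

T = 0.75;  σ√T = 0.1299
ln(S/K) + (r − q + σ²/2)T = ln(296/286) + (0.042 − 0.051 + 0.15²/2)·0.75 = 0.0344 + 0.0017 = 0.0361
d₁ = 0.0361 / 0.1299 = 0.2776 → 0.28
d₂ = d₁ − σ√T = 0.2776 − 0.1299 = 0.1476 → 0.15
e^(−qT) = e^(−0.051·0.75) = 0.9625;  e^(−rT) = e^(−0.042·0.75) = 0.9690
N(d₁) = N(0.28) = 0.6103;  N(d₂) = N(0.15) = 0.5596
C = 296·0.9625·0.6103 − 286·0.9690·0.5596 = 173.8745 − 155.0842 = 18.7903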